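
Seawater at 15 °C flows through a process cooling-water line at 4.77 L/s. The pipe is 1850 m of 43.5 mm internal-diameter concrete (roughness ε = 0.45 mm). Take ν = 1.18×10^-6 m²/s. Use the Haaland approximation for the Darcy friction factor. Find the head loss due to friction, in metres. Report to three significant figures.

h_f ≈ 868 m

V = 4Q/(πD²) = 4·0.00477/(π·0.0435²) = 3.210 m/s
Re = VD/ν = 3.210·0.0435/1.18×10^-6 = 1.18×10^5 → turbulent
ε/D = 0.45/43.5 = 0.0103
Haaland: f = 0.03888
h_f = f(L/D)V²/(2g) = 0.03888·(1850/0.0435)·3.210²/(2·9.81) = 868.2 m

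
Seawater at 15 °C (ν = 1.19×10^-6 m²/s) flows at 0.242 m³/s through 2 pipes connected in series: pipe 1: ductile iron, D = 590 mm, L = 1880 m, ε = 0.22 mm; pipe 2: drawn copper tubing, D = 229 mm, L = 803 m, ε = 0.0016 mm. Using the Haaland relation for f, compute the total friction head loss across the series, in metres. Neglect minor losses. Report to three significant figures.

Pipe 1: V = 0.8852 m/s, Re = 4.39×10^5, ε/D = 3.73×10^-4, f = 0.01684, h_1 = f(L/D)V²/2g = 2.143 m
Pipe 2: V = 5.876 m/s, Re = 1.13×10^6, ε/D = 6.99×10^-6, f = 0.01148, h_2 = f(L/D)V²/2g = 70.86 m
Series → Q common, losses add: H = Σh = 73.00 m

H ≈ 73.0 m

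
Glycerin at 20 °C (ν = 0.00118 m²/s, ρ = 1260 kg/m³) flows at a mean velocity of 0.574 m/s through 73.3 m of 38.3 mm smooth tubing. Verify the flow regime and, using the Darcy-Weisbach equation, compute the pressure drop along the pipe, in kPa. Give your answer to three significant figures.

Δp ≈ 1360 kPa

Re = VD/ν = 0.574·0.03830/0.00118 = 18.6 → laminar (Re < 2300)
f = 64/Re = 3.435
h_f = f(L/D)V²/(2g) = 3.435·(73.3/0.03830)·0.574²/(2·9.81) = 110.4 m
Δp = ρg·h_f = 1260·9.81·110.4 = 1365 kPa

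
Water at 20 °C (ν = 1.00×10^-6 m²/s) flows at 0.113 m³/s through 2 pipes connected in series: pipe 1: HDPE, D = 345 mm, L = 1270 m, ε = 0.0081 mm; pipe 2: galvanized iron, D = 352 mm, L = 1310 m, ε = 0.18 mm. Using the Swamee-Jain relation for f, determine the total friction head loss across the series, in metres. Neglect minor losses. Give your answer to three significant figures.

Pipe 1: V = 1.209 m/s, Re = 4.17×10^5, ε/D = 2.35×10^-5, f = 0.01386, h_1 = f(L/D)V²/2g = 3.799 m
Pipe 2: V = 1.161 m/s, Re = 4.09×10^5, ε/D = 5.11×10^-4, f = 0.01804, h_2 = f(L/D)V²/2g = 4.614 m
Series → Q common, losses add: H = Σh = 8.412 m

H ≈ 8.41 m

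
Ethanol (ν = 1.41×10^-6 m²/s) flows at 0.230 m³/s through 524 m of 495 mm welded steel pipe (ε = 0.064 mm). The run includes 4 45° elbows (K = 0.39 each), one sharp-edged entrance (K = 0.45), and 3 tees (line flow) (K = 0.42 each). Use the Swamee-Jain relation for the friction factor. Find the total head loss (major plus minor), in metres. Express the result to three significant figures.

H_L ≈ 1.40 m

V = 4Q/(πD²) = 1.195 m/s; V²/2g = 0.07280 m
Re = 4.20×10^5, ε/D = 1.29×10^-4 → f = 0.01508 (Swamee-Jain)
Major: h_f = f(L/D)·V²/2g = 0.01508·1059·0.07280 = 1.162 m
Minor: ΣK = 3.27; h_m = ΣK·V²/2g = 0.2381 m
Total H_L = 1.162 + 0.2381 = 1.401 m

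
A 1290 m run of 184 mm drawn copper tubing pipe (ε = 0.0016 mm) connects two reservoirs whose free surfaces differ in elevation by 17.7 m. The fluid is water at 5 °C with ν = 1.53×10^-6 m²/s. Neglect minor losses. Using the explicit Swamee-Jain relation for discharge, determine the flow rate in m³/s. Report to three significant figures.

Swamee-Jain (Type II): Q = -0.965·√(gD⁵h_f/L)·ln[ε/(3.7D) + √(3.17ν²L/(gD³h_f))]
√(gD⁵h_f/L) = √(9.81·0.184⁵·17.7/1290) = 0.005328
ε/(3.7D) = 2.35×10^-6; √(3.17ν²L/(gD³h_f)) = 9.41×10^-5
Q = -0.965·0.005328·ln(9.642×10^-5) = 0.04754 m³/s
Check: V = 1.79 m/s, Re = 2.15×10^5, f = 0.01540, h_f = 17.6 m ≈ 17.7 m ✓

Q ≈ 0.0475 m³/s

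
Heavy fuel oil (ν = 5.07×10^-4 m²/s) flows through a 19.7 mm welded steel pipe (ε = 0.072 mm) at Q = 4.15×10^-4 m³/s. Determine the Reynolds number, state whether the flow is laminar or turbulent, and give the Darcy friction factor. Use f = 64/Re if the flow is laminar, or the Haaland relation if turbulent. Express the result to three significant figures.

V = 4Q/(πD²) = 1.362 m/s
Re = VD/ν = 1.362·0.0197/5.07×10^-4 = 52.9
Re < 2300 → laminar → f = 64/Re = 1.210

Re ≈ 52.9; laminar; f = 64/Re ≈ 1.21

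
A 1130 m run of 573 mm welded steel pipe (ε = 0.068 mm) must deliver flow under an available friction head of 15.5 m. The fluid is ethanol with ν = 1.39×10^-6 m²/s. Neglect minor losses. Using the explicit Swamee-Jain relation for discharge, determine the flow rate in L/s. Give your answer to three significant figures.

Q ≈ 876 L/s

Swamee-Jain (Type II): Q = -0.965·√(gD⁵h_f/L)·ln[ε/(3.7D) + √(3.17ν²L/(gD³h_f))]
√(gD⁵h_f/L) = √(9.81·0.573⁵·15.5/1130) = 0.09117
ε/(3.7D) = 3.21×10^-5; √(3.17ν²L/(gD³h_f)) = 1.56×10^-5
Q = -0.965·0.09117·ln(4.763×10^-5) = 0.8756 m³/s
Check: V = 3.40 m/s, Re = 1.40×10^6, f = 0.01346, h_f = 15.6 m ≈ 15.5 m ✓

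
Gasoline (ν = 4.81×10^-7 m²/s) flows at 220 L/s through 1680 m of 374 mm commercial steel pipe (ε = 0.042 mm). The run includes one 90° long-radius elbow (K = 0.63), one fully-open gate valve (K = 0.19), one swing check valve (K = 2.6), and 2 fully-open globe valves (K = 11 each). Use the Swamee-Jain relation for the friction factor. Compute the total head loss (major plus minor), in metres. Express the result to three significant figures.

V = 4Q/(πD²) = 2.003 m/s; V²/2g = 0.2044 m
Re = 1.56×10^6, ε/D = 1.12×10^-4 → f = 0.01327 (Swamee-Jain)
Major: h_f = f(L/D)·V²/2g = 0.01327·4492·0.2044 = 12.19 m
Minor: ΣK = 25.4; h_m = ΣK·V²/2g = 5.196 m
Total H_L = 12.19 + 5.196 = 17.38 m

H_L ≈ 17.4 m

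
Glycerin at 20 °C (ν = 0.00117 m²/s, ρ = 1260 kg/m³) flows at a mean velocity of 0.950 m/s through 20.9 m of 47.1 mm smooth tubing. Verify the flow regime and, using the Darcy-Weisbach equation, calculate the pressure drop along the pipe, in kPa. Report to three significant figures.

Re = VD/ν = 0.950·0.04710/0.00117 = 38.2 → laminar (Re < 2300)
f = 64/Re = 1.673
h_f = f(L/D)V²/(2g) = 1.673·(20.9/0.04710)·0.950²/(2·9.81) = 34.16 m
Δp = ρg·h_f = 1260·9.81·34.16 = 422.2 kPa

Δp ≈ 422 kPa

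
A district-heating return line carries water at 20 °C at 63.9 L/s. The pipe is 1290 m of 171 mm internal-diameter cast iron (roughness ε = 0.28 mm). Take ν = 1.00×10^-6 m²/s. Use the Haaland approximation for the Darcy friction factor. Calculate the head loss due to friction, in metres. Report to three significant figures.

h_f ≈ 67.4 m

V = 4Q/(πD²) = 4·0.0639/(π·0.171²) = 2.782 m/s
Re = VD/ν = 2.782·0.171/1.00×10^-6 = 4.76×10^5 → turbulent
ε/D = 0.28/171 = 0.00164
Haaland: f = 0.02266
h_f = f(L/D)V²/(2g) = 0.02266·(1290/0.171)·2.782²/(2·9.81) = 67.44 m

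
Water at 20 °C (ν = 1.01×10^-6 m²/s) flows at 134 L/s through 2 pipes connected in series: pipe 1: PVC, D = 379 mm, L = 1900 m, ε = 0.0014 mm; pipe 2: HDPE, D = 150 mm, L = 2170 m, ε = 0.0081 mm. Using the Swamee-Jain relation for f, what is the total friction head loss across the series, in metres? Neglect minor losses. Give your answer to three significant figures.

Pipe 1: V = 1.188 m/s, Re = 4.46×10^5, ε/D = 3.69×10^-6, f = 0.01342, h_1 = f(L/D)V²/2g = 4.838 m
Pipe 2: V = 7.583 m/s, Re = 1.13×10^6, ε/D = 5.40×10^-5, f = 0.01260, h_2 = f(L/D)V²/2g = 534.2 m
Series → Q common, losses add: H = Σh = 539.0 m

H ≈ 539 m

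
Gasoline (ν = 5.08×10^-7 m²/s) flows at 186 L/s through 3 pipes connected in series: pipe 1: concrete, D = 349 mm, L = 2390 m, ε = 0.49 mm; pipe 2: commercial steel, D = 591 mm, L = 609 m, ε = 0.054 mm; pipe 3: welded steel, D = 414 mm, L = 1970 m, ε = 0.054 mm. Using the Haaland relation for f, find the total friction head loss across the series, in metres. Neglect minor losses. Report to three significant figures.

H ≈ 35.1 m

Pipe 1: V = 1.944 m/s, Re = 1.34×10^6, ε/D = 0.00140, f = 0.02156, h_1 = f(L/D)V²/2g = 28.45 m
Pipe 2: V = 0.6780 m/s, Re = 7.89×10^5, ε/D = 9.14×10^-5, f = 0.01348, h_2 = f(L/D)V²/2g = 0.3256 m
Pipe 3: V = 1.382 m/s, Re = 1.13×10^6, ε/D = 1.30×10^-4, f = 0.01365, h_3 = f(L/D)V²/2g = 6.318 m
Series → Q common, losses add: H = Σh = 35.10 m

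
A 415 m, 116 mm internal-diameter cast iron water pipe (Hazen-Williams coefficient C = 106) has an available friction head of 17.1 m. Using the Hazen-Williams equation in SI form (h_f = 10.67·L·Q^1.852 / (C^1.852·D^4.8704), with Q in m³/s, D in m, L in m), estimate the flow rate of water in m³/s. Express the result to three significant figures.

Q ≈ 0.0183 m³/s

Rearranging: Q = [h_f·C^1.852·D^4.8704 / (10.67·L)]^(1/1.852)
Q = [17.1·106^1.852·0.116^4.8704 / (10.67·415)]^0.540 = 0.01828 m³/s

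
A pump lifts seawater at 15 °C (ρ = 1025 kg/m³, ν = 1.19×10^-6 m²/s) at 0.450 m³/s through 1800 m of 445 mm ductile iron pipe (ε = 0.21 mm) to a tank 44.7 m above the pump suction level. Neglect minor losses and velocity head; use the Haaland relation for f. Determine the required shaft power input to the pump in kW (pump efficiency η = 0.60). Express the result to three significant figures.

V = 4Q/(πD²) = 2.893 m/s; Re = 1.08×10^6; ε/D = 4.72×10^-4; f = 0.01694
h_f = f(L/D)V²/2g = 29.24 m
Total head H = z + h_f = 44.7 + 29.24 = 73.94 m
P_hyd = ρgQH = 1025·9.81·0.450·73.94 = 334.6 kW
P_shaft = P_hyd/η = 334.6/0.60 = 557.6 kW

P_shaft ≈ 558 kW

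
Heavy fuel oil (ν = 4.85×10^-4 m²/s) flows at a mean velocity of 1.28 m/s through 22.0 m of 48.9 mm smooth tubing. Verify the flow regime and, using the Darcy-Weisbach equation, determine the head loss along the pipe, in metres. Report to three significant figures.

h_f ≈ 18.6 m

Re = VD/ν = 1.28·0.04890/4.85×10^-4 = 129 → laminar (Re < 2300)
f = 64/Re = 0.4959
h_f = f(L/D)V²/(2g) = 0.4959·(22.0/0.04890)·1.28²/(2·9.81) = 18.63 m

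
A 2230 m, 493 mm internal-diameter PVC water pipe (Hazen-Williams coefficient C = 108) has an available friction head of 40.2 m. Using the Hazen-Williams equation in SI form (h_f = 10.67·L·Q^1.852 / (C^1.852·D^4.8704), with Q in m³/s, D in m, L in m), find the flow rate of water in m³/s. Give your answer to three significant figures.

Q ≈ 0.536 m³/s

Rearranging: Q = [h_f·C^1.852·D^4.8704 / (10.67·L)]^(1/1.852)
Q = [40.2·108^1.852·0.493^4.8704 / (10.67·2230)]^0.540 = 0.5355 m³/s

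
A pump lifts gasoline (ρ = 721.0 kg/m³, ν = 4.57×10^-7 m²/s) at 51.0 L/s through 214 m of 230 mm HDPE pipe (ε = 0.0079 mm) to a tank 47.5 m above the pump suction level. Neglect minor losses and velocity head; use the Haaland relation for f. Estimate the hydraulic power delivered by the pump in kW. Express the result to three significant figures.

P_hyd ≈ 17.5 kW

V = 4Q/(πD²) = 1.228 m/s; Re = 6.18×10^5; ε/D = 3.43×10^-5; f = 0.01306
h_f = f(L/D)V²/2g = 0.9332 m
Total head H = z + h_f = 47.5 + 0.9332 = 48.43 m
P_hyd = ρgQH = 721.0·9.81·0.0510·48.43 = 17.47 kW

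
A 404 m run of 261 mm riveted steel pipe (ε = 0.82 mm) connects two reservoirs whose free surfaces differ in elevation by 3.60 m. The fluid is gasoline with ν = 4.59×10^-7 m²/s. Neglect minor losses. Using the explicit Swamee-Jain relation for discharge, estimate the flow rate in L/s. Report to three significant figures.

Q ≈ 70.0 L/s

Swamee-Jain (Type II): Q = -0.965·√(gD⁵h_f/L)·ln[ε/(3.7D) + √(3.17ν²L/(gD³h_f))]
√(gD⁵h_f/L) = √(9.81·0.261⁵·3.60/404) = 0.01029
ε/(3.7D) = 8.49×10^-4; √(3.17ν²L/(gD³h_f)) = 2.07×10^-5
Q = -0.965·0.01029·ln(8.699×10^-4) = 0.06997 m³/s
Check: V = 1.31 m/s, Re = 7.44×10^5, f = 0.02677, h_f = 3.61 m ≈ 3.60 m ✓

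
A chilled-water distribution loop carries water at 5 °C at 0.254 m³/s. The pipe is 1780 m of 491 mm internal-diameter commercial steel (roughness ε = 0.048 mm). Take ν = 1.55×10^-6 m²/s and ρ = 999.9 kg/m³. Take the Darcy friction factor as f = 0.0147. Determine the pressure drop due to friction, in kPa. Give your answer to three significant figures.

Δp ≈ 47.9 kPa

V = 4Q/(πD²) = 4·0.254/(π·0.491²) = 1.341 m/s
h_f = f(L/D)V²/(2g) = 0.01470·(1780/0.491)·1.341²/(2·9.81) = 4.888 m
Δp = ρg·h_f = 999.9·9.81·4.888 = 47.95 kPa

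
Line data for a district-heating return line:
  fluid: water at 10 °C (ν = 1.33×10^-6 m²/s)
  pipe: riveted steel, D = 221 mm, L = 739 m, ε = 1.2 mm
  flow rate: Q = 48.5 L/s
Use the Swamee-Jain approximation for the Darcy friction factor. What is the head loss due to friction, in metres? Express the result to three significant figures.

V = 4Q/(πD²) = 4·0.0485/(π·0.221²) = 1.264 m/s
Re = VD/ν = 1.264·0.221/1.33×10^-6 = 2.10×10^5 → turbulent
ε/D = 1.2/221 = 0.00543
Swamee-Jain: f = 0.03174
h_f = f(L/D)V²/(2g) = 0.03174·(739/0.221)·1.264²/(2·9.81) = 8.646 m

h_f ≈ 8.65 m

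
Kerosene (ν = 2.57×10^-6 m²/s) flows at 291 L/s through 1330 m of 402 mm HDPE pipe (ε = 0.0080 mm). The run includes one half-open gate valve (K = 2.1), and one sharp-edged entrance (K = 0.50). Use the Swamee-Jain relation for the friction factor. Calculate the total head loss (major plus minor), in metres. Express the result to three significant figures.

H_L ≈ 13.3 m

V = 4Q/(πD²) = 2.293 m/s; V²/2g = 0.2679 m
Re = 3.59×10^5, ε/D = 1.99×10^-5 → f = 0.01416 (Swamee-Jain)
Major: h_f = f(L/D)·V²/2g = 0.01416·3308·0.2679 = 12.55 m
Minor: ΣK = 2.60; h_m = ΣK·V²/2g = 0.6966 m
Total H_L = 12.55 + 0.6966 = 13.25 m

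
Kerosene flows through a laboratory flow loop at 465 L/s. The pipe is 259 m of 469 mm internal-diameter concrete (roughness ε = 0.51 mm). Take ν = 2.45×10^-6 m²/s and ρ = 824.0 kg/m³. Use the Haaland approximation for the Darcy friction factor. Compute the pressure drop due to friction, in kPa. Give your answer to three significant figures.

Δp ≈ 33.9 kPa

V = 4Q/(πD²) = 4·0.465/(π·0.469²) = 2.692 m/s
Re = VD/ν = 2.692·0.469/2.45×10^-6 = 5.15×10^5 → turbulent
ε/D = 0.51/469 = 0.00109
Haaland: f = 0.02056
h_f = f(L/D)V²/(2g) = 0.02056·(259/0.469)·2.692²/(2·9.81) = 4.193 m
Δp = ρg·h_f = 824.0·9.81·4.193 = 33.89 kPa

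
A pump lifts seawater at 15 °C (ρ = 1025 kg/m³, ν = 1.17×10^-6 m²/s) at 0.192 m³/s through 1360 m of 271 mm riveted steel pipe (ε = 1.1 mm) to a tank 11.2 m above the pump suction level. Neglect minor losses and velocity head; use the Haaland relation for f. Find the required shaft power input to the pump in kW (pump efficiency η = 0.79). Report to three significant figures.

V = 4Q/(πD²) = 3.329 m/s; Re = 7.71×10^5; ε/D = 0.00406; f = 0.02872
h_f = f(L/D)V²/2g = 81.41 m
Total head H = z + h_f = 11.2 + 81.41 = 92.61 m
P_hyd = ρgQH = 1025·9.81·0.192·92.61 = 178.8 kW
P_shaft = P_hyd/η = 178.8/0.79 = 226.3 kW

P_shaft ≈ 226 kW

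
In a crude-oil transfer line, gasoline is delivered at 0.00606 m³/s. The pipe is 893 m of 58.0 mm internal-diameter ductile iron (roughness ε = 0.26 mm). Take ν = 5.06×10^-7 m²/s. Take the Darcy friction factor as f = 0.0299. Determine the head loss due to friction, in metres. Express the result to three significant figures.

h_f ≈ 123 m

V = 4Q/(πD²) = 4·0.00606/(π·0.0580²) = 2.294 m/s
h_f = f(L/D)V²/(2g) = 0.02990·(893/0.0580)·2.294²/(2·9.81) = 123.4 m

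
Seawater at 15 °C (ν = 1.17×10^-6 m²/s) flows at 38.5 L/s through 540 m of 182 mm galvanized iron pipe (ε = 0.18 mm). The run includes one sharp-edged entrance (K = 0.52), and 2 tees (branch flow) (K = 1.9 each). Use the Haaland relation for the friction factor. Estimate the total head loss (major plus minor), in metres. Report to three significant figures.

V = 4Q/(πD²) = 1.480 m/s; V²/2g = 0.1116 m
Re = 2.30×10^5, ε/D = 9.89×10^-4 → f = 0.02072 (Haaland)
Major: h_f = f(L/D)·V²/2g = 0.02072·2967·0.1116 = 6.861 m
Minor: ΣK = 4.32; h_m = ΣK·V²/2g = 0.4822 m
Total H_L = 6.861 + 0.4822 = 7.344 m

H_L ≈ 7.34 m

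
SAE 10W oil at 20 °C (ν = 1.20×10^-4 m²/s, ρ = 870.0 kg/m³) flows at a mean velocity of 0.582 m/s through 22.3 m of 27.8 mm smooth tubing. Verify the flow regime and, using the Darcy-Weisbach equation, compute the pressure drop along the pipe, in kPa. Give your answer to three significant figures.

Re = VD/ν = 0.582·0.02780/1.20×10^-4 = 135 → laminar (Re < 2300)
f = 64/Re = 0.4747
h_f = f(L/D)V²/(2g) = 0.4747·(22.3/0.02780)·0.582²/(2·9.81) = 6.574 m
Δp = ρg·h_f = 870.0·9.81·6.574 = 56.10 kPa

Δp ≈ 56.1 kPa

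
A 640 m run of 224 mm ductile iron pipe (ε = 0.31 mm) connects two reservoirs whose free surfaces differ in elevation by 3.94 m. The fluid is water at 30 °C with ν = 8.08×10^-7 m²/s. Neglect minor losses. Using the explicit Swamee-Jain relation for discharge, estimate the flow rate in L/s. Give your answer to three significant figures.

Q ≈ 43.7 L/s

Swamee-Jain (Type II): Q = -0.965·√(gD⁵h_f/L)·ln[ε/(3.7D) + √(3.17ν²L/(gD³h_f))]
√(gD⁵h_f/L) = √(9.81·0.224⁵·3.94/640) = 0.005836
ε/(3.7D) = 3.74×10^-4; √(3.17ν²L/(gD³h_f)) = 5.52×10^-5
Q = -0.965·0.005836·ln(4.293×10^-4) = 0.04367 m³/s
Check: V = 1.11 m/s, Re = 3.07×10^5, f = 0.02219, h_f = 3.97 m ≈ 3.94 m ✓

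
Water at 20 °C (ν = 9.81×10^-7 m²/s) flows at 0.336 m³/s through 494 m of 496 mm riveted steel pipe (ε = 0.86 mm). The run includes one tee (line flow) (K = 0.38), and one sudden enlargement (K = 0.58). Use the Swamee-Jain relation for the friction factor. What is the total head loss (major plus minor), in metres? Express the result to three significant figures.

V = 4Q/(πD²) = 1.739 m/s; V²/2g = 0.1541 m
Re = 8.79×10^5, ε/D = 0.00173 → f = 0.02287 (Swamee-Jain)
Major: h_f = f(L/D)·V²/2g = 0.02287·996.0·0.1541 = 3.511 m
Minor: ΣK = 0.960; h_m = ΣK·V²/2g = 0.1480 m
Total H_L = 3.511 + 0.1480 = 3.659 m

H_L ≈ 3.66 m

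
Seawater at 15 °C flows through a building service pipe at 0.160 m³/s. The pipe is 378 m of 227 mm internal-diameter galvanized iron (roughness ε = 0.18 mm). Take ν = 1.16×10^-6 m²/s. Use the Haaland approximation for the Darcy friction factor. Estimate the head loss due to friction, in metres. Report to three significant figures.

V = 4Q/(πD²) = 4·0.160/(π·0.227²) = 3.953 m/s
Re = VD/ν = 3.953·0.227/1.16×10^-6 = 7.74×10^5 → turbulent
ε/D = 0.18/227 = 7.93×10^-4
Haaland: f = 0.01901
h_f = f(L/D)V²/(2g) = 0.01901·(378/0.227)·3.953²/(2·9.81) = 25.22 m

h_f ≈ 25.2 m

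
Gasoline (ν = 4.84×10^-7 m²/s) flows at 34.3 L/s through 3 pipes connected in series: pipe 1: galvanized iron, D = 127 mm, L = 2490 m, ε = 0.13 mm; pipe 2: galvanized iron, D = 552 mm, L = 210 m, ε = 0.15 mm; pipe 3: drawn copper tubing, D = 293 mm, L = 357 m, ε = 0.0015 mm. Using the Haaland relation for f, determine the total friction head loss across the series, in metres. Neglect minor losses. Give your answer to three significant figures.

Pipe 1: V = 2.708 m/s, Re = 7.10×10^5, ε/D = 0.00102, f = 0.02015, h_1 = f(L/D)V²/2g = 147.6 m
Pipe 2: V = 0.1433 m/s, Re = 1.63×10^5, ε/D = 2.72×10^-4, f = 0.01777, h_2 = f(L/D)V²/2g = 0.007078 m
Pipe 3: V = 0.5087 m/s, Re = 3.08×10^5, ε/D = 5.12×10^-6, f = 0.01431, h_3 = f(L/D)V²/2g = 0.2300 m
Series → Q common, losses add: H = Σh = 147.9 m

H ≈ 148 m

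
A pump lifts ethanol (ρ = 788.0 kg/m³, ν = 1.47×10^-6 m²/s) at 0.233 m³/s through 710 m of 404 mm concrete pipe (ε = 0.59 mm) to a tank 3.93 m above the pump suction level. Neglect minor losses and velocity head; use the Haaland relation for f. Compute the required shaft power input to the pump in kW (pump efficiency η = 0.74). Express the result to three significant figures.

V = 4Q/(πD²) = 1.818 m/s; Re = 5.00×10^5; ε/D = 0.00146; f = 0.02202
h_f = f(L/D)V²/2g = 6.517 m
Total head H = z + h_f = 3.93 + 6.517 = 10.45 m
P_hyd = ρgQH = 788.0·9.81·0.233·10.45 = 18.82 kW
P_shaft = P_hyd/η = 18.82/0.74 = 25.43 kW

P_shaft ≈ 25.4 kW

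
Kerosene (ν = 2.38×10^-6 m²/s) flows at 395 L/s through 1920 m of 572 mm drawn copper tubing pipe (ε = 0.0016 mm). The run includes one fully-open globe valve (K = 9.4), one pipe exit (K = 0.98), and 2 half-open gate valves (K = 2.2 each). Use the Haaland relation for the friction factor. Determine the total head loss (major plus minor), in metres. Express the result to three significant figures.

V = 4Q/(πD²) = 1.537 m/s; V²/2g = 0.1204 m
Re = 3.69×10^5, ε/D = 2.80×10^-6 → f = 0.01382 (Haaland)
Major: h_f = f(L/D)·V²/2g = 0.01382·3357·0.1204 = 5.588 m
Minor: ΣK = 14.8; h_m = ΣK·V²/2g = 1.780 m
Total H_L = 5.588 + 1.780 = 7.368 m

H_L ≈ 7.37 m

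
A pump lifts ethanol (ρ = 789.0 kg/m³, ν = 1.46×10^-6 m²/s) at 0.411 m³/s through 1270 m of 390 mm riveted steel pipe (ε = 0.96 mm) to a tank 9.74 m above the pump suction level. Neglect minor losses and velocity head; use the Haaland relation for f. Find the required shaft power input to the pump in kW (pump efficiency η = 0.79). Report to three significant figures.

P_shaft ≈ 237 kW

V = 4Q/(πD²) = 3.441 m/s; Re = 9.19×10^5; ε/D = 0.00246; f = 0.02497
h_f = f(L/D)V²/2g = 49.06 m
Total head H = z + h_f = 9.74 + 49.06 = 58.80 m
P_hyd = ρgQH = 789.0·9.81·0.411·58.80 = 187.1 kW
P_shaft = P_hyd/η = 187.1/0.79 = 236.8 kW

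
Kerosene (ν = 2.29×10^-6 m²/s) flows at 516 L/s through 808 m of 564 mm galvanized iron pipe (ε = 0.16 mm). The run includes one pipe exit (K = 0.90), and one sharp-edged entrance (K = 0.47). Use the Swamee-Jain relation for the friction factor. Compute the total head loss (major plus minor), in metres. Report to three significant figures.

H_L ≈ 5.35 m

V = 4Q/(πD²) = 2.065 m/s; V²/2g = 0.2174 m
Re = 5.09×10^5, ε/D = 2.84×10^-4 → f = 0.01622 (Swamee-Jain)
Major: h_f = f(L/D)·V²/2g = 0.01622·1433·0.2174 = 5.053 m
Minor: ΣK = 1.37; h_m = ΣK·V²/2g = 0.2979 m
Total H_L = 5.053 + 0.2979 = 5.351 m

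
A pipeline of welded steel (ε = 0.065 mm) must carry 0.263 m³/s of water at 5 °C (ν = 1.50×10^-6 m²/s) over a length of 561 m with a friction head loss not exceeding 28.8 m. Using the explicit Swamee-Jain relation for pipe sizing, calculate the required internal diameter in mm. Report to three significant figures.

D ≈ 283 mm

Swamee-Jain (Type III): D = 0.66·[ε^1.25·(LQ²/(gh_f))^4.75 + ν·Q^9.4·(L/(gh_f))^5.2]^0.04
LQ²/(gh_f) = 0.1373; L/(gh_f) = 1.986
Term 1 = ε^1.25·(…)^4.75 = 4.69×10^-10; Term 2 = ν·Q^9.4·(…)^5.2 = 1.87×10^-10
D = 0.66·(4.69×10^-10 + 1.87×10^-10)^0.04 = 0.2833 m = 283 mm
Check: V = 4.17 m/s, Re = 7.88×10^5, f = 0.01529, h_f = 26.9 m ≈ 28.8 m ✓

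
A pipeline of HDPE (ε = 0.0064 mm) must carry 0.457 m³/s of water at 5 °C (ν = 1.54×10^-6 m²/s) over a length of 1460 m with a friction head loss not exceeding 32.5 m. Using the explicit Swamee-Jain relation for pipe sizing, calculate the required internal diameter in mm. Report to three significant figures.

Swamee-Jain (Type III): D = 0.66·[ε^1.25·(LQ²/(gh_f))^4.75 + ν·Q^9.4·(L/(gh_f))^5.2]^0.04
LQ²/(gh_f) = 0.9564; L/(gh_f) = 4.579
Term 1 = ε^1.25·(…)^4.75 = 2.60×10^-7; Term 2 = ν·Q^9.4·(…)^5.2 = 2.67×10^-6
D = 0.66·(2.60×10^-7 + 2.67×10^-6)^0.04 = 0.3965 m = 396 mm
Check: V = 3.70 m/s, Re = 9.53×10^5, f = 0.01208, h_f = 31.1 m ≈ 32.5 m ✓

D ≈ 396 mm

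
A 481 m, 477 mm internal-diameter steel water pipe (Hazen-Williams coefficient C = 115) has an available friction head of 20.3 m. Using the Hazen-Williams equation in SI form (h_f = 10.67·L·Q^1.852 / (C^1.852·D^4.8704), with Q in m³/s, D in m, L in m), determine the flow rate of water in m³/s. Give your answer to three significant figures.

Rearranging: Q = [h_f·C^1.852·D^4.8704 / (10.67·L)]^(1/1.852)
Q = [20.3·115^1.852·0.477^4.8704 / (10.67·481)]^0.540 = 0.8277 m³/s

Q ≈ 0.828 m³/s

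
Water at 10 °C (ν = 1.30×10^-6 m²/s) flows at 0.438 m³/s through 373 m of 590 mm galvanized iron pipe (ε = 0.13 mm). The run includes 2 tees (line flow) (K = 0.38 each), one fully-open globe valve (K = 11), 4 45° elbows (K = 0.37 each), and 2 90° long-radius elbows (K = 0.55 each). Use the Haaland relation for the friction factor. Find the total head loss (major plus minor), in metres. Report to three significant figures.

V = 4Q/(πD²) = 1.602 m/s; V²/2g = 0.1308 m
Re = 7.27×10^5, ε/D = 2.20×10^-4 → f = 0.01508 (Haaland)
Major: h_f = f(L/D)·V²/2g = 0.01508·632.2·0.1308 = 1.247 m
Minor: ΣK = 14.3; h_m = ΣK·V²/2g = 1.876 m
Total H_L = 1.247 + 1.876 = 3.123 m

H_L ≈ 3.12 m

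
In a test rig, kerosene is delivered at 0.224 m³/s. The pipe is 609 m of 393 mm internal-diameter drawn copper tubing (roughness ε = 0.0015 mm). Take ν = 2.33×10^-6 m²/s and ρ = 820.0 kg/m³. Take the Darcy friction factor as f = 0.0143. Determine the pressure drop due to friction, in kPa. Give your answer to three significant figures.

V = 4Q/(πD²) = 4·0.224/(π·0.393²) = 1.847 m/s
h_f = f(L/D)V²/(2g) = 0.01430·(609/0.393)·1.847²/(2·9.81) = 3.851 m
Δp = ρg·h_f = 820.0·9.81·3.851 = 30.98 kPa

Δp ≈ 31.0 kPa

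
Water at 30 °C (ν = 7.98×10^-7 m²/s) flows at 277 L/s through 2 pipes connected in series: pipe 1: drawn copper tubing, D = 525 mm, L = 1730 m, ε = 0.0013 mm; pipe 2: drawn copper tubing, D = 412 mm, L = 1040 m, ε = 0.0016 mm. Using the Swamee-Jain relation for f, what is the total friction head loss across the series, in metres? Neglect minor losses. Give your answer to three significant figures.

H ≈ 9.73 m

Pipe 1: V = 1.280 m/s, Re = 8.42×10^5, ε/D = 2.48×10^-6, f = 0.01201, h_1 = f(L/D)V²/2g = 3.302 m
Pipe 2: V = 2.078 m/s, Re = 1.07×10^6, ε/D = 3.88×10^-6, f = 0.01157, h_2 = f(L/D)V²/2g = 6.428 m
Series → Q common, losses add: H = Σh = 9.730 m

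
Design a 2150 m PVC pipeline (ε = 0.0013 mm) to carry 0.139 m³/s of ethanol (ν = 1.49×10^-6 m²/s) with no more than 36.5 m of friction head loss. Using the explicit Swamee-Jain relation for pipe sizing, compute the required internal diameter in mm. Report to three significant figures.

Swamee-Jain (Type III): D = 0.66·[ε^1.25·(LQ²/(gh_f))^4.75 + ν·Q^9.4·(L/(gh_f))^5.2]^0.04
LQ²/(gh_f) = 0.1160; L/(gh_f) = 6.004
Term 1 = ε^1.25·(…)^4.75 = 1.58×10^-12; Term 2 = ν·Q^9.4·(…)^5.2 = 1.46×10^-10
D = 0.66·(1.58×10^-12 + 1.46×10^-10)^0.04 = 0.2669 m = 267 mm
Check: V = 2.48 m/s, Re = 4.45×10^5, f = 0.01344, h_f = 34.1 m ≈ 36.5 m ✓

D ≈ 267 mm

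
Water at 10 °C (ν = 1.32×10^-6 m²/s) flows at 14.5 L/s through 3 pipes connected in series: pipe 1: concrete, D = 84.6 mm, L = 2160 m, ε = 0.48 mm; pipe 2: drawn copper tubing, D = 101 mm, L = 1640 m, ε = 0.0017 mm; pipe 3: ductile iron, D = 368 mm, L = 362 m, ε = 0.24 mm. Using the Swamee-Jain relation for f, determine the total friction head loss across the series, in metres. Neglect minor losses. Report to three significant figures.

Pipe 1: V = 2.580 m/s, Re = 1.65×10^5, ε/D = 0.00567, f = 0.03228, h_1 = f(L/D)V²/2g = 279.5 m
Pipe 2: V = 1.810 m/s, Re = 1.38×10^5, ε/D = 1.68×10^-5, f = 0.01683, h_2 = f(L/D)V²/2g = 45.63 m
Pipe 3: V = 0.1363 m/s, Re = 3.80×10^4, ε/D = 6.52×10^-4, f = 0.02419, h_3 = f(L/D)V²/2g = 0.02254 m
Series → Q common, losses add: H = Σh = 325.2 m

H ≈ 325 m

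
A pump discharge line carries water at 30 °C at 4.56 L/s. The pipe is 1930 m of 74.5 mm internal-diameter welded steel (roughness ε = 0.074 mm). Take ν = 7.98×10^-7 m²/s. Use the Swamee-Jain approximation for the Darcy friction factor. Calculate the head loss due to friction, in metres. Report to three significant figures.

h_f ≈ 32.3 m

V = 4Q/(πD²) = 4·0.00456/(π·0.0745²) = 1.046 m/s
Re = VD/ν = 1.046·0.0745/7.98×10^-7 = 9.77×10^4 → turbulent
ε/D = 0.074/74.5 = 9.93×10^-4
Swamee-Jain: f = 0.02237
h_f = f(L/D)V²/(2g) = 0.02237·(1930/0.0745)·1.046²/(2·9.81) = 32.32 m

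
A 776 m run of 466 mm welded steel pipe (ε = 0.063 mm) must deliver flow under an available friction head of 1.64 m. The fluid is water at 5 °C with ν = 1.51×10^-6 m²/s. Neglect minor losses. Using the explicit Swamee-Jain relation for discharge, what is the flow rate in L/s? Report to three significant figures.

Q ≈ 191 L/s

Swamee-Jain (Type II): Q = -0.965·√(gD⁵h_f/L)·ln[ε/(3.7D) + √(3.17ν²L/(gD³h_f))]
√(gD⁵h_f/L) = √(9.81·0.466⁵·1.64/776) = 0.02134
ε/(3.7D) = 3.65×10^-5; √(3.17ν²L/(gD³h_f)) = 5.87×10^-5
Q = -0.965·0.02134·ln(9.523×10^-5) = 0.1907 m³/s
Check: V = 1.12 m/s, Re = 3.45×10^5, f = 0.01549, h_f = 1.64 m ≈ 1.64 m ✓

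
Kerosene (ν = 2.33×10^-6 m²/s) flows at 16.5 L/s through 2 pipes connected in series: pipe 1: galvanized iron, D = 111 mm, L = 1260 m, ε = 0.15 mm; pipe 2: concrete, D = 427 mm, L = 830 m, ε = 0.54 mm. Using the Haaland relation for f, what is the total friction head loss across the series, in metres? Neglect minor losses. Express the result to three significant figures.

Pipe 1: V = 1.705 m/s, Re = 8.12×10^4, ε/D = 0.00135, f = 0.02350, h_1 = f(L/D)V²/2g = 39.54 m
Pipe 2: V = 0.1152 m/s, Re = 2.11×10^4, ε/D = 0.00126, f = 0.02785, h_2 = f(L/D)V²/2g = 0.03663 m
Series → Q common, losses add: H = Σh = 39.57 m

H ≈ 39.6 m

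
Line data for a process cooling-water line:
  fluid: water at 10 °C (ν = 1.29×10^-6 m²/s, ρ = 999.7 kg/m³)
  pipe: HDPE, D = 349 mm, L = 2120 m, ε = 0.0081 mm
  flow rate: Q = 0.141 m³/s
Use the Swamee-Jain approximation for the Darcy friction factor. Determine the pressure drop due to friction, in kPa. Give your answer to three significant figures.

V = 4Q/(πD²) = 4·0.141/(π·0.349²) = 1.474 m/s
Re = VD/ν = 1.474·0.349/1.29×10^-6 = 3.99×10^5 → turbulent
ε/D = 0.0081/349 = 2.32×10^-5
Swamee-Jain: f = 0.01396
h_f = f(L/D)V²/(2g) = 0.01396·(2120/0.349)·1.474²/(2·9.81) = 9.387 m
Δp = ρg·h_f = 999.7·9.81·9.387 = 92.06 kPa

Δp ≈ 92.1 kPa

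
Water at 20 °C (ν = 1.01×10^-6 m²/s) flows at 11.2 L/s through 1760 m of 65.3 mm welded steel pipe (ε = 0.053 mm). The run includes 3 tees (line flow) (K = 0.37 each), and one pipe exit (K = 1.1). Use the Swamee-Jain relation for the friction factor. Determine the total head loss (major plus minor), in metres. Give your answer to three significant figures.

V = 4Q/(πD²) = 3.344 m/s; V²/2g = 0.5700 m
Re = 2.16×10^5, ε/D = 8.12×10^-4 → f = 0.02031 (Swamee-Jain)
Major: h_f = f(L/D)·V²/2g = 0.02031·26953·0.5700 = 312.0 m
Minor: ΣK = 2.21; h_m = ΣK·V²/2g = 1.260 m
Total H_L = 312.0 + 1.260 = 313.3 m

H_L ≈ 313 m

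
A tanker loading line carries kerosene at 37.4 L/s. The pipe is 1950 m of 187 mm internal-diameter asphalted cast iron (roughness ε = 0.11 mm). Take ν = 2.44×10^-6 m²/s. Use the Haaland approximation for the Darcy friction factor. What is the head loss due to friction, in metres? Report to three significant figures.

h_f ≈ 20.0 m

V = 4Q/(πD²) = 4·0.0374/(π·0.187²) = 1.362 m/s
Re = VD/ν = 1.362·0.187/2.44×10^-6 = 1.04×10^5 → turbulent
ε/D = 0.11/187 = 5.88×10^-4
Haaland: f = 0.02033
h_f = f(L/D)V²/(2g) = 0.02033·(1950/0.187)·1.362²/(2·9.81) = 20.03 m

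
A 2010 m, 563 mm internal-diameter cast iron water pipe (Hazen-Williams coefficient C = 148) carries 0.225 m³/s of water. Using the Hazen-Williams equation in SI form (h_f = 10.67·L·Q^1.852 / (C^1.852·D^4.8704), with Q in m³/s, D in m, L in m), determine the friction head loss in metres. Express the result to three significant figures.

h_f ≈ 2.13 m

h_f = 10.67·2010·0.225^1.852 / (148^1.852·0.563^4.8704) = 2.125 m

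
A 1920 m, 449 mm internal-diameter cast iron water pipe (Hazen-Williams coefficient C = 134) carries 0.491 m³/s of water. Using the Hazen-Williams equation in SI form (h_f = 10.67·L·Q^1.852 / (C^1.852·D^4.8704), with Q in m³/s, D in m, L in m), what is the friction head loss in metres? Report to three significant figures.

h_f ≈ 31.2 m

h_f = 10.67·1920·0.491^1.852 / (134^1.852·0.449^4.8704) = 31.16 m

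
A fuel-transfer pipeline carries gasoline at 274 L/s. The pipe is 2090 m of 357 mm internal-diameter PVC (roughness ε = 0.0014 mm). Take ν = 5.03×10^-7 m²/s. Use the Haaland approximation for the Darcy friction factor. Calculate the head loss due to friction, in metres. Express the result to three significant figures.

h_f ≈ 23.5 m

V = 4Q/(πD²) = 4·0.274/(π·0.357²) = 2.737 m/s
Re = VD/ν = 2.737·0.357/5.03×10^-7 = 1.94×10^6 → turbulent
ε/D = 0.0014/357 = 3.92×10^-6
Haaland: f = 0.01050
h_f = f(L/D)V²/(2g) = 0.01050·(2090/0.357)·2.737²/(2·9.81) = 23.47 m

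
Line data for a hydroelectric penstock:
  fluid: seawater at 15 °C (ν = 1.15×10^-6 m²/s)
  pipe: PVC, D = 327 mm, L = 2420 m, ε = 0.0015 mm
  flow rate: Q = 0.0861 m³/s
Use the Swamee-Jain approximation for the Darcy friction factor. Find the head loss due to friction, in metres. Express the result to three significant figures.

V = 4Q/(πD²) = 4·0.0861/(π·0.327²) = 1.025 m/s
Re = VD/ν = 1.025·0.327/1.15×10^-6 = 2.92×10^5 → turbulent
ε/D = 0.0015/327 = 4.59×10^-6
Swamee-Jain: f = 0.01450
h_f = f(L/D)V²/(2g) = 0.01450·(2420/0.327)·1.025²/(2·9.81) = 5.751 m

h_f ≈ 5.75 m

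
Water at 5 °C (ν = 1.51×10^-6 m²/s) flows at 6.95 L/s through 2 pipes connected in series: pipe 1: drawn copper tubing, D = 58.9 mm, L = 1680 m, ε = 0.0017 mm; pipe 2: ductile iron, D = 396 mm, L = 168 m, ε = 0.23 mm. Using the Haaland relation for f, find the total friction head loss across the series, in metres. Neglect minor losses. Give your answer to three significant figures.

Pipe 1: V = 2.551 m/s, Re = 9.95×10^4, ε/D = 2.89×10^-5, f = 0.01796, h_1 = f(L/D)V²/2g = 169.9 m
Pipe 2: V = 0.05643 m/s, Re = 1.48×10^4, ε/D = 5.81×10^-4, f = 0.02871, h_2 = f(L/D)V²/2g = 0.001977 m
Series → Q common, losses add: H = Σh = 169.9 m

H ≈ 170 m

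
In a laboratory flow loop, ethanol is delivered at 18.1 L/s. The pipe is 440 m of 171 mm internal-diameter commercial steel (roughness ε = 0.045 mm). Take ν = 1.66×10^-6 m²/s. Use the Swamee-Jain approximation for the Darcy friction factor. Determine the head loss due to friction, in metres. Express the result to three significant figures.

h_f ≈ 1.63 m

V = 4Q/(πD²) = 4·0.0181/(π·0.171²) = 0.7881 m/s
Re = VD/ν = 0.7881·0.171/1.66×10^-6 = 8.12×10^4 → turbulent
ε/D = 0.045/171 = 2.63×10^-4
Swamee-Jain: f = 0.01998
h_f = f(L/D)V²/(2g) = 0.01998·(440/0.171)·0.7881²/(2·9.81) = 1.627 m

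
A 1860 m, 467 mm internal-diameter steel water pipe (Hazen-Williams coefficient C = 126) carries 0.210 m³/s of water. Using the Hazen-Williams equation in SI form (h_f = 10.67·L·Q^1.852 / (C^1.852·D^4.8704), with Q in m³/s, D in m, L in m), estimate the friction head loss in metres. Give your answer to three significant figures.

h_f ≈ 5.80 m

h_f = 10.67·1860·0.210^1.852 / (126^1.852·0.467^4.8704) = 5.796 m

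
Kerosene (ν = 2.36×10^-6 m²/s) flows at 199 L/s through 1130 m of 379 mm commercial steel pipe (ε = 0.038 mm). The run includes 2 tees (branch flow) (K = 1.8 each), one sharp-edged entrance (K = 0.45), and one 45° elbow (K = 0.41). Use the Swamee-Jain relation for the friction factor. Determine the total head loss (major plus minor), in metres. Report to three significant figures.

V = 4Q/(πD²) = 1.764 m/s; V²/2g = 0.1586 m
Re = 2.83×10^5, ε/D = 1.00×10^-4 → f = 0.01556 (Swamee-Jain)
Major: h_f = f(L/D)·V²/2g = 0.01556·2982·0.1586 = 7.359 m
Minor: ΣK = 4.46; h_m = ΣK·V²/2g = 0.7073 m
Total H_L = 7.359 + 0.7073 = 8.066 m

H_L ≈ 8.07 m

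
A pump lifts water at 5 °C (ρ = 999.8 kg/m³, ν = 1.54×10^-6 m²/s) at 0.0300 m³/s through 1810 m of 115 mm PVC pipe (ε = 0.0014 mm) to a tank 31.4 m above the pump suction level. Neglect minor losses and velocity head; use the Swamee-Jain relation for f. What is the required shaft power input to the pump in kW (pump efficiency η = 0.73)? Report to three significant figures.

V = 4Q/(πD²) = 2.888 m/s; Re = 2.16×10^5; ε/D = 1.22×10^-5; f = 0.01542
h_f = f(L/D)V²/2g = 103.2 m
Total head H = z + h_f = 31.4 + 103.2 = 134.6 m
P_hyd = ρgQH = 999.8·9.81·0.0300·134.6 = 39.61 kW
P_shaft = P_hyd/η = 39.61/0.73 = 54.26 kW

P_shaft ≈ 54.3 kW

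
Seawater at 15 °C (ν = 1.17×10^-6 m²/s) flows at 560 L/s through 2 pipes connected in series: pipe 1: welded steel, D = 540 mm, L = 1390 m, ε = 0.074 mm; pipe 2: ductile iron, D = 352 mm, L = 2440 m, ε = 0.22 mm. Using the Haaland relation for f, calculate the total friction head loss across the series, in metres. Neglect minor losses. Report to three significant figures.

H ≈ 219 m

Pipe 1: V = 2.445 m/s, Re = 1.13×10^6, ε/D = 1.37×10^-4, f = 0.01373, h_1 = f(L/D)V²/2g = 10.77 m
Pipe 2: V = 5.755 m/s, Re = 1.73×10^6, ε/D = 6.25×10^-4, f = 0.01782, h_2 = f(L/D)V²/2g = 208.5 m
Series → Q common, losses add: H = Σh = 219.3 m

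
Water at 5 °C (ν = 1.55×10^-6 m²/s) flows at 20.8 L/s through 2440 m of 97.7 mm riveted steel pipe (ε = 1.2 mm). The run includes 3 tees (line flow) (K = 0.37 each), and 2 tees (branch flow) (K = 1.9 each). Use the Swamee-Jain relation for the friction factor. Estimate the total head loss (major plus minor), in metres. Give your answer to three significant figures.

V = 4Q/(πD²) = 2.774 m/s; V²/2g = 0.3923 m
Re = 1.75×10^5, ε/D = 0.0123 → f = 0.04115 (Swamee-Jain)
Major: h_f = f(L/D)·V²/2g = 0.04115·24974·0.3923 = 403.2 m
Minor: ΣK = 4.91; h_m = ΣK·V²/2g = 1.926 m
Total H_L = 403.2 + 1.926 = 405.1 m

H_L ≈ 405 m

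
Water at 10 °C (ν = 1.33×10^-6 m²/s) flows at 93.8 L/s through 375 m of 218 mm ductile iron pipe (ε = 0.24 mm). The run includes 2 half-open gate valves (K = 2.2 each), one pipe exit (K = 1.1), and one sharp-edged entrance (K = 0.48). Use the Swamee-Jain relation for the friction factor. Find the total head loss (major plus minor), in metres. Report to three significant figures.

V = 4Q/(πD²) = 2.513 m/s; V²/2g = 0.3219 m
Re = 4.12×10^5, ε/D = 0.00110 → f = 0.02091 (Swamee-Jain)
Major: h_f = f(L/D)·V²/2g = 0.02091·1720·0.3219 = 11.58 m
Minor: ΣK = 5.98; h_m = ΣK·V²/2g = 1.925 m
Total H_L = 11.58 + 1.925 = 13.50 m

H_L ≈ 13.5 m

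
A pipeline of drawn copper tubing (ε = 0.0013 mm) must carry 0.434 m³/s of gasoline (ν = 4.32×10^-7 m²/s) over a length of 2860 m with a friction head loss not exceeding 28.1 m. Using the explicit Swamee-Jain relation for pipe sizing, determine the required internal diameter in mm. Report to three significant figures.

Swamee-Jain (Type III): D = 0.66·[ε^1.25·(LQ²/(gh_f))^4.75 + ν·Q^9.4·(L/(gh_f))^5.2]^0.04
LQ²/(gh_f) = 1.954; L/(gh_f) = 10.38
Term 1 = ε^1.25·(…)^4.75 = 1.06×10^-6; Term 2 = ν·Q^9.4·(…)^5.2 = 3.24×10^-5
D = 0.66·(1.06×10^-6 + 3.24×10^-5)^0.04 = 0.4371 m = 437 mm
Check: V = 2.89 m/s, Re = 2.93×10^6, f = 0.009911, h_f = 27.7 m ≈ 28.1 m ✓

D ≈ 437 mm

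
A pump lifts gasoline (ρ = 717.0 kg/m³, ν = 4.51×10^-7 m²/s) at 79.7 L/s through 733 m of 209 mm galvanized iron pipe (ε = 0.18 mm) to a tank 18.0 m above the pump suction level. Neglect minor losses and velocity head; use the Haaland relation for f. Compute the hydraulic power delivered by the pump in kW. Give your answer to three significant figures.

P_hyd ≈ 20.5 kW

V = 4Q/(πD²) = 2.323 m/s; Re = 1.08×10^6; ε/D = 8.61×10^-4; f = 0.01925
h_f = f(L/D)V²/2g = 18.58 m
Total head H = z + h_f = 18.0 + 18.58 = 36.58 m
P_hyd = ρgQH = 717.0·9.81·0.0797·36.58 = 20.50 kW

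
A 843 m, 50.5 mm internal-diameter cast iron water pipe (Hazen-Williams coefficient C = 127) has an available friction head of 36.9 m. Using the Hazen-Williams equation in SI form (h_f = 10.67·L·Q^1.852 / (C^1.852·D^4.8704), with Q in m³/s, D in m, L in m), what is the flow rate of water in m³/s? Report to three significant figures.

Rearranging: Q = [h_f·C^1.852·D^4.8704 / (10.67·L)]^(1/1.852)
Q = [36.9·127^1.852·0.0505^4.8704 / (10.67·843)]^0.540 = 0.002540 m³/s

Q ≈ 0.00254 m³/s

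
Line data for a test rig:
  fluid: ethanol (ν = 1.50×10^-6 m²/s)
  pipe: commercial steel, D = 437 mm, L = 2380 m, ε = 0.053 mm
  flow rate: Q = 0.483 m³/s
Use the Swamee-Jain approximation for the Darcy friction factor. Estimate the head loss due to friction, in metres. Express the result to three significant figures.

h_f ≈ 40.0 m

V = 4Q/(πD²) = 4·0.483/(π·0.437²) = 3.220 m/s
Re = VD/ν = 3.220·0.437/1.50×10^-6 = 9.38×10^5 → turbulent
ε/D = 0.053/437 = 1.21×10^-4
Swamee-Jain: f = 0.01388
h_f = f(L/D)V²/(2g) = 0.01388·(2380/0.437)·3.220²/(2·9.81) = 39.95 m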